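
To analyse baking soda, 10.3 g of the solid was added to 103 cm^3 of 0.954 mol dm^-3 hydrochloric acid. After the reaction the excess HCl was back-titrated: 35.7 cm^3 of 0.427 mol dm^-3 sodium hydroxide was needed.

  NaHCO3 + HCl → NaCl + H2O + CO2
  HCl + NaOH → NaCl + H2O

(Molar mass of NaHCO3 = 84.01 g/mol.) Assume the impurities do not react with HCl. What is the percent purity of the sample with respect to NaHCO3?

n(HCl) added = 0.103 × 0.954 = 0.0983 mol
n(NaOH) used in back-titration = 0.0357 × 0.427 = 0.0152 mol
n(HCl) left over = 0.0152 mol (1:1 ratio)
n(HCl) consumed by analyte = 0.0983 − 0.0152 = 0.0830 mol
n(NaHCO3) = 0.0830 mol (1:1 ratio)
mass of NaHCO3 = 0.0830 × 84.01 = 6.97 g
% NaHCO3 = 6.97 / 10.3 × 100 = 67.7 %

67.7 %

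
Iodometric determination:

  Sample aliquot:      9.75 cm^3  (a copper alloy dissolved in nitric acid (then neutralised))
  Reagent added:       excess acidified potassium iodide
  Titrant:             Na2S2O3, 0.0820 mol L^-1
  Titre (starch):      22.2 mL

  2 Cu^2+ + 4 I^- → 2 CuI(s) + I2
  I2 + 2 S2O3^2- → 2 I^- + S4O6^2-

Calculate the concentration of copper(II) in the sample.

n(S2O3^2-) = 0.0222 × 0.0820 = 1.82 × 10^-3 mol
n(I2) = n(S2O3^2-)/2 = 9.10 × 10^-4 mol
From the 2:1 ratio, n(Cu2+) in the aliquot = 2/1 × 9.10 × 10^-4 = 1.82 × 10^-3 mol
[Cu2+] = 1.82 × 10^-3 / 0.00975 = 0.187 mol/L

0.187 mol/L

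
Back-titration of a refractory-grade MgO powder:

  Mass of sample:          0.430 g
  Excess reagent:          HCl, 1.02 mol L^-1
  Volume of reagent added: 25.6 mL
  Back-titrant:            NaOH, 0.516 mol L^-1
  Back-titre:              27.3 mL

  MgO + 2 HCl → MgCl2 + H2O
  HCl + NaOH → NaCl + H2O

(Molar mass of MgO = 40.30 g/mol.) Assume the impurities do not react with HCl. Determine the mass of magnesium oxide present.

0.242 g

n(HCl) added = 0.0256 × 1.02 = 0.0261 mol
n(NaOH) used in back-titration = 0.0273 × 0.516 = 0.0141 mol
n(HCl) left over = 0.0141 mol (1:1 ratio)
n(HCl) consumed by analyte = 0.0261 − 0.0141 = 0.0120 mol
From the 1:2 ratio, n(MgO) = 1/2 × 0.0120 = 6.01 × 10^-3 mol
mass of MgO = 6.01 × 10^-3 × 40.30 = 0.242 g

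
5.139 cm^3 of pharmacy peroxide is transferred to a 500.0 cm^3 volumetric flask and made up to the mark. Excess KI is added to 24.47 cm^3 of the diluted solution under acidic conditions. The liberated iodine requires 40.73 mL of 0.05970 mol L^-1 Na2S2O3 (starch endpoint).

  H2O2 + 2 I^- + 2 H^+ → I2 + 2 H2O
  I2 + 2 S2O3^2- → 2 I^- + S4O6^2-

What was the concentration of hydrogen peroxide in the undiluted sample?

4.834 mol/L

n(S2O3^2-) = 0.04073 × 0.05970 = 2.432 × 10^-3 mol
n(I2) = n(S2O3^2-)/2 = 1.216 × 10^-3 mol
n(H2O2) in the aliquot = 1.216 × 10^-3 mol (1:1 ratio)
[H2O2]_dilute = 1.216 × 10^-3 / 0.02447 = 0.04968 mol/L
[H2O2]_original = 0.04968 × 500.0/5.139 = 4.834 mol/L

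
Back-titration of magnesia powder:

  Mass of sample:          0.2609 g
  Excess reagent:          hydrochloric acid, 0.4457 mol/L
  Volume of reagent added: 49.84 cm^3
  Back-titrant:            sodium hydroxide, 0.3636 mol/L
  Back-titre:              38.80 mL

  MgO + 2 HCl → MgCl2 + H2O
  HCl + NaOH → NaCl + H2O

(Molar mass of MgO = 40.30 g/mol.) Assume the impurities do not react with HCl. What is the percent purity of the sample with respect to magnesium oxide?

n(HCl) added = 0.04984 × 0.4457 = 0.02221 mol
n(NaOH) used in back-titration = 0.03880 × 0.3636 = 0.01411 mol
n(HCl) left over = 0.01411 mol (1:1 ratio)
n(HCl) consumed by analyte = 0.02221 − 0.01411 = 8.106 × 10^-3 mol
From the 1:2 ratio, n(MgO) = 1/2 × 8.106 × 10^-3 = 4.053 × 10^-3 mol
mass of MgO = 4.053 × 10^-3 × 40.30 = 0.1633 g
% MgO = 0.1633 / 0.2609 × 100 = 62.60 %

62.60 %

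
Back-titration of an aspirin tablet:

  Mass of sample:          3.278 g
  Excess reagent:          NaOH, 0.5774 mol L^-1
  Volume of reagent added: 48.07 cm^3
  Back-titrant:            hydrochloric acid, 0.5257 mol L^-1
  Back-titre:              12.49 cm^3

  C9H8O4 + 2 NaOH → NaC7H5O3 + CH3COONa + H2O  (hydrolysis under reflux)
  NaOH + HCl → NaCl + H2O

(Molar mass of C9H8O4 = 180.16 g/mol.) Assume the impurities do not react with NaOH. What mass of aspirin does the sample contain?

1.909 g

n(NaOH) added = 0.04807 × 0.5774 = 0.02776 mol
n(HCl) used in back-titration = 0.01249 × 0.5257 = 6.566 × 10^-3 mol
n(NaOH) left over = 6.566 × 10^-3 mol (1:1 ratio)
n(NaOH) consumed by analyte = 0.02776 − 6.566 × 10^-3 = 0.02119 mol
From the 1:2 ratio, n(C9H8O4) = 1/2 × 0.02119 = 0.01059 mol
mass of C9H8O4 = 0.01059 × 180.16 = 1.909 g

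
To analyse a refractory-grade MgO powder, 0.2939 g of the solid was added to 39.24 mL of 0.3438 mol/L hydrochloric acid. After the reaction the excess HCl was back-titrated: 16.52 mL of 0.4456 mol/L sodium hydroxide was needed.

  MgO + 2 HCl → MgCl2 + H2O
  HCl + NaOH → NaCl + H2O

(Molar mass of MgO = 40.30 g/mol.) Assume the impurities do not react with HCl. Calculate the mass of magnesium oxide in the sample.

n(HCl) added = 0.03924 × 0.3438 = 0.01349 mol
n(NaOH) used in back-titration = 0.01652 × 0.4456 = 7.361 × 10^-3 mol
n(HCl) left over = 7.361 × 10^-3 mol (1:1 ratio)
n(HCl) consumed by analyte = 0.01349 − 7.361 × 10^-3 = 6.129 × 10^-3 mol
From the 1:2 ratio, n(MgO) = 1/2 × 6.129 × 10^-3 = 3.065 × 10^-3 mol
mass of MgO = 3.065 × 10^-3 × 40.30 = 0.1235 g

0.1235 g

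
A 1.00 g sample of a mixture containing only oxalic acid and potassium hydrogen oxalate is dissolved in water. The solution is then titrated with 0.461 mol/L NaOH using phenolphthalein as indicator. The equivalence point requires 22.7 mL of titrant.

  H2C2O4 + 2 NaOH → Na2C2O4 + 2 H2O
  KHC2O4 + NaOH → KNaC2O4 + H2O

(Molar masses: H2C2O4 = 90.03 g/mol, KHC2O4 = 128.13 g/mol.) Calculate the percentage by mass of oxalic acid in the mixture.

18.5 %

n(NaOH) = 0.0227 × 0.461 = 0.0105 mol
Let x = n(H2C2O4), y = n(KHC2O4).
Titrant: 2x + 1y = 0.0105;  mass: 90.03x + 128.13y = 1.00
Solving, x = 2.05 × 10^-3 mol, y = 6.36 × 10^-3 mol
mass of H2C2O4 = 2.05 × 10^-3 × 90.03 = 0.185 g
% H2C2O4 = 0.185 / 1.00 × 100 = 18.5 %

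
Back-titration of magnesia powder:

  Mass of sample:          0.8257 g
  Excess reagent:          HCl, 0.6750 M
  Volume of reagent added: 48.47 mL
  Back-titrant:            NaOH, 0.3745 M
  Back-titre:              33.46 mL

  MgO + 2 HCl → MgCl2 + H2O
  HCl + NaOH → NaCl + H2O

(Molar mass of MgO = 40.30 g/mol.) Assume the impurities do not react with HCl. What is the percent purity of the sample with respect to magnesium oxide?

n(HCl) added = 0.04847 × 0.6750 = 0.03272 mol
n(NaOH) used in back-titration = 0.03346 × 0.3745 = 0.01253 mol
n(HCl) left over = 0.01253 mol (1:1 ratio)
n(HCl) consumed by analyte = 0.03272 − 0.01253 = 0.02019 mol
From the 1:2 ratio, n(MgO) = 1/2 × 0.02019 = 0.01009 mol
mass of MgO = 0.01009 × 40.30 = 0.4068 g
% MgO = 0.4068 / 0.8257 × 100 = 49.26 %

49.26 %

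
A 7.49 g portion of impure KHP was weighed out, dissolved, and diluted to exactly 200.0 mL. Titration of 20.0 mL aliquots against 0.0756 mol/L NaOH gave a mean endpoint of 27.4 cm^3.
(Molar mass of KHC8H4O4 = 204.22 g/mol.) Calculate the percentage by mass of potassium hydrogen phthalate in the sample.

KHC8H4O4 + NaOH → KNaC8H4O4 + H2O
n(NaOH) per titration = 0.0274 × 0.0756 = 2.07 × 10^-3 mol
n(KHC8H4O4) in each aliquot = 2.07 × 10^-3 mol (1:1 ratio)
n(KHC8H4O4) in the whole flask = 2.07 × 10^-3 × 200.0/20.0 = 0.0207 mol
mass of KHC8H4O4 = 0.0207 × 204.22 = 4.23 g
% KHC8H4O4 = 4.23 / 7.49 × 100 = 56.5 %

56.5 %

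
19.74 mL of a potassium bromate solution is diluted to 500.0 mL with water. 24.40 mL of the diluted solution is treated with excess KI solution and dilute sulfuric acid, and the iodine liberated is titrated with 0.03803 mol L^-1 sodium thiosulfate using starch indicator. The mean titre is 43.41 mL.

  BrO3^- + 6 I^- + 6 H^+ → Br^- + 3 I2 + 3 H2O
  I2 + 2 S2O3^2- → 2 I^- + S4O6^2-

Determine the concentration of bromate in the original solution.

0.2856 mol/L

n(S2O3^2-) = 0.04341 × 0.03803 = 1.651 × 10^-3 mol
n(I2) = n(S2O3^2-)/2 = 8.254 × 10^-4 mol
From the 1:3 ratio, n(BrO3^-) in the aliquot = 1/3 × 8.254 × 10^-4 = 2.751 × 10^-4 mol
[BrO3^-]_dilute = 2.751 × 10^-4 / 0.02440 = 0.01128 mol/L
[BrO3^-]_original = 0.01128 × 500.0/19.74 = 0.2856 mol/L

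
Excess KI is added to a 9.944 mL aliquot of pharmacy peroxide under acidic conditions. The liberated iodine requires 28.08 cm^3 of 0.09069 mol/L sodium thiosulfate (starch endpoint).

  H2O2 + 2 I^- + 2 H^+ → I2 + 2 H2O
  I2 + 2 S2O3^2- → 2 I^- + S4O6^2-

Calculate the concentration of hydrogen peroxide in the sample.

0.1280 mol/L

n(S2O3^2-) = 0.02808 × 0.09069 = 2.547 × 10^-3 mol
n(I2) = n(S2O3^2-)/2 = 1.273 × 10^-3 mol
n(H2O2) in the aliquot = 1.273 × 10^-3 mol (1:1 ratio)
[H2O2] = 1.273 × 10^-3 / 0.009944 = 0.1280 mol/L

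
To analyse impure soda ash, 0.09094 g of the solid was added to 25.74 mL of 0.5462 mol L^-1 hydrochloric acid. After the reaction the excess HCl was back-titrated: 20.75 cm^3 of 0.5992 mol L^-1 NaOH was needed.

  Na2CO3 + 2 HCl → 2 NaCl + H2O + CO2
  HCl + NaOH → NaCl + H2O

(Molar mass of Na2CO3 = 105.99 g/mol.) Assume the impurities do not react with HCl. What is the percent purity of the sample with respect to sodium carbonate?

n(HCl) added = 0.02574 × 0.5462 = 0.01406 mol
n(NaOH) used in back-titration = 0.02075 × 0.5992 = 0.01243 mol
n(HCl) left over = 0.01243 mol (1:1 ratio)
n(HCl) consumed by analyte = 0.01406 − 0.01243 = 1.626 × 10^-3 mol
From the 1:2 ratio, n(Na2CO3) = 1/2 × 1.626 × 10^-3 = 8.129 × 10^-4 mol
mass of Na2CO3 = 8.129 × 10^-4 × 105.99 = 0.08616 g
% Na2CO3 = 0.08616 / 0.09094 × 100 = 94.74 %

94.74 %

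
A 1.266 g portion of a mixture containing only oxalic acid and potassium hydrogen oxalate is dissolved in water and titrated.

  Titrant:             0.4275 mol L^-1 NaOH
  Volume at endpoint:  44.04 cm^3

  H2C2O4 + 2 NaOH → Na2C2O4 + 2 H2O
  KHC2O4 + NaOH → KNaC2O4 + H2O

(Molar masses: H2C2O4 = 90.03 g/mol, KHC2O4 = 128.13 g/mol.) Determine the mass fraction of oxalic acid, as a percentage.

49.04 %

n(NaOH) = 0.04404 × 0.4275 = 0.01883 mol
Let x = n(H2C2O4), y = n(KHC2O4).
Titrant: 2x + 1y = 0.01883;  mass: 90.03x + 128.13y = 1.266
Solving, x = 6.896 × 10^-3 mol, y = 5.035 × 10^-3 mol
mass of H2C2O4 = 6.896 × 10^-3 × 90.03 = 0.6208 g
% H2C2O4 = 0.6208 / 1.266 × 100 = 49.04 %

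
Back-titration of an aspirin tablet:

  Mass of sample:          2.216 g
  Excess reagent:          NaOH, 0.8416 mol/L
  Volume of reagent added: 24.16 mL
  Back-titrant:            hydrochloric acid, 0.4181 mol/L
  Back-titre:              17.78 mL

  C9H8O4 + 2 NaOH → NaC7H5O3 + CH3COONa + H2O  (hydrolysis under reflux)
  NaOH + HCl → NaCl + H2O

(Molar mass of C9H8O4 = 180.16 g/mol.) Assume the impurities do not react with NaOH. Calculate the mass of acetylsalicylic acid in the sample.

1.162 g

n(NaOH) added = 0.02416 × 0.8416 = 0.02033 mol
n(HCl) used in back-titration = 0.01778 × 0.4181 = 7.434 × 10^-3 mol
n(NaOH) left over = 7.434 × 10^-3 mol (1:1 ratio)
n(NaOH) consumed by analyte = 0.02033 − 7.434 × 10^-3 = 0.01290 mol
From the 1:2 ratio, n(C9H8O4) = 1/2 × 0.01290 = 6.450 × 10^-3 mol
mass of C9H8O4 = 6.450 × 10^-3 × 180.16 = 1.162 g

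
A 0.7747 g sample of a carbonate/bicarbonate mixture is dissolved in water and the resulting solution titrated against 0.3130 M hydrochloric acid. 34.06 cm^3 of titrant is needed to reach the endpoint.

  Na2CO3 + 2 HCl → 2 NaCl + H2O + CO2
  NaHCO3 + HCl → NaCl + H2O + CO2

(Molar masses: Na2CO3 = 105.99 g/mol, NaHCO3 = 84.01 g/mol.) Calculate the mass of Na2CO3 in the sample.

0.2066 g

n(HCl) = 0.03406 × 0.3130 = 0.01066 mol
Let x = n(Na2CO3), y = n(NaHCO3).
Titrant: 2x + 1y = 0.01066;  mass: 105.99x + 84.01y = 0.7747
Solving, x = 1.949 × 10^-3 mol, y = 6.762 × 10^-3 mol
mass of Na2CO3 = 1.949 × 10^-3 × 105.99 = 0.2066 g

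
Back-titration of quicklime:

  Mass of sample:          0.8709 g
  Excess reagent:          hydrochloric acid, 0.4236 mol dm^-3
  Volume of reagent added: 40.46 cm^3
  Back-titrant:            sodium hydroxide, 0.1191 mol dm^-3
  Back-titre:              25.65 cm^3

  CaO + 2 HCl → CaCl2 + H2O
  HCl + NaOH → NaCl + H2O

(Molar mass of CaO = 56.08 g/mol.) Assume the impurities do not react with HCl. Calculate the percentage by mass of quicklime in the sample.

45.35 %

n(HCl) added = 0.04046 × 0.4236 = 0.01714 mol
n(NaOH) used in back-titration = 0.02565 × 0.1191 = 3.055 × 10^-3 mol
n(HCl) left over = 3.055 × 10^-3 mol (1:1 ratio)
n(HCl) consumed by analyte = 0.01714 − 3.055 × 10^-3 = 0.01408 mol
From the 1:2 ratio, n(CaO) = 1/2 × 0.01408 = 7.042 × 10^-3 mol
mass of CaO = 7.042 × 10^-3 × 56.08 = 0.3949 g
% CaO = 0.3949 / 0.8709 × 100 = 45.35 %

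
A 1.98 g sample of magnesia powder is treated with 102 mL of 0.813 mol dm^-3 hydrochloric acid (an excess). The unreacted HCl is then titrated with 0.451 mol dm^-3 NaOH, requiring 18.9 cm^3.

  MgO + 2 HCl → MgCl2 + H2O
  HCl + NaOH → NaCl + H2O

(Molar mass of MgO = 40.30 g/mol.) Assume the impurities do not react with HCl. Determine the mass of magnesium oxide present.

n(HCl) added = 0.102 × 0.813 = 0.0829 mol
n(NaOH) used in back-titration = 0.0189 × 0.451 = 8.52 × 10^-3 mol
n(HCl) left over = 8.52 × 10^-3 mol (1:1 ratio)
n(HCl) consumed by analyte = 0.0829 − 8.52 × 10^-3 = 0.0744 mol
From the 1:2 ratio, n(MgO) = 1/2 × 0.0744 = 0.0372 mol
mass of MgO = 0.0372 × 40.30 = 1.50 g

1.50 g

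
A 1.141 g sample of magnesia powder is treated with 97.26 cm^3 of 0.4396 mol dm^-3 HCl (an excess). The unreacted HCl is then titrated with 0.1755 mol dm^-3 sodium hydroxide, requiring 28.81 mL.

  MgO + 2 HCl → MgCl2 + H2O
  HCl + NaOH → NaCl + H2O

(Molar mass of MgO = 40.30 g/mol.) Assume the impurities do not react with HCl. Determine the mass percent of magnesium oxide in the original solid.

n(HCl) added = 0.09726 × 0.4396 = 0.04276 mol
n(NaOH) used in back-titration = 0.02881 × 0.1755 = 5.056 × 10^-3 mol
n(HCl) left over = 5.056 × 10^-3 mol (1:1 ratio)
n(HCl) consumed by analyte = 0.04276 − 5.056 × 10^-3 = 0.03770 mol
From the 1:2 ratio, n(MgO) = 1/2 × 0.03770 = 0.01885 mol
mass of MgO = 0.01885 × 40.30 = 0.7596 g
% MgO = 0.7596 / 1.141 × 100 = 66.58 %

66.58 %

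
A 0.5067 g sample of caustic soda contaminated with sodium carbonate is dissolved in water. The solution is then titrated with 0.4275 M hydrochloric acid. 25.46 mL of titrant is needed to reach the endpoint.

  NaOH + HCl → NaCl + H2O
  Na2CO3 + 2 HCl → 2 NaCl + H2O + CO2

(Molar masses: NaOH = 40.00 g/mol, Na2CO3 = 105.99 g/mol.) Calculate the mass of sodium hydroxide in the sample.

0.2158 g

n(HCl) = 0.02546 × 0.4275 = 0.01088 mol
Let x = n(NaOH), y = n(Na2CO3).
Titrant: 1x + 2y = 0.01088;  mass: 40.00x + 105.99y = 0.5067
Solving, x = 5.395 × 10^-3 mol, y = 2.745 × 10^-3 mol
mass of NaOH = 5.395 × 10^-3 × 40.00 = 0.2158 g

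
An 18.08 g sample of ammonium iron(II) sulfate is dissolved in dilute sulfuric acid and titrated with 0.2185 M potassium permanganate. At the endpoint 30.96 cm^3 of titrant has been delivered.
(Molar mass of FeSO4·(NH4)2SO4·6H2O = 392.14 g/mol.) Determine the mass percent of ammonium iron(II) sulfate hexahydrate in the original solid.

73.36 %

MnO4^- + 5 Fe^2+ + 8 H^+ → Mn^2+ + 5 Fe^3+ + 4 H2O
n(KMnO4) = 0.03096 L × 0.2185 mol/L = 6.765 × 10^-3 mol
From the 5:1 ratio, n(FeSO4·(NH4)2SO4·6H2O) = 5/1 × 6.765 × 10^-3 = 0.03382 mol
mass of FeSO4·(NH4)2SO4·6H2O = 0.03382 × 392.14 g/mol = 13.26 g
% FeSO4·(NH4)2SO4·6H2O = 13.26 / 18.08 × 100 = 73.36 %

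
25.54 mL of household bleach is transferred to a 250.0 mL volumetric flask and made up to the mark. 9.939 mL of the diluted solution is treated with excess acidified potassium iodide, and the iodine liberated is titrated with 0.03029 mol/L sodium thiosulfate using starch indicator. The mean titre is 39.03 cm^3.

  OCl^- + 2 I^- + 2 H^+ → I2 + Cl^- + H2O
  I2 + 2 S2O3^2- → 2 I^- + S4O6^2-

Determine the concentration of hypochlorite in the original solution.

n(S2O3^2-) = 0.03903 × 0.03029 = 1.182 × 10^-3 mol
n(I2) = n(S2O3^2-)/2 = 5.911 × 10^-4 mol
n(OCl^-) in the aliquot = 5.911 × 10^-4 mol (1:1 ratio)
[OCl^-]_dilute = 5.911 × 10^-4 / 0.009939 = 0.05947 mol/L
[OCl^-]_original = 0.05947 × 250.0/25.54 = 0.5822 mol/L

0.5822 mol/L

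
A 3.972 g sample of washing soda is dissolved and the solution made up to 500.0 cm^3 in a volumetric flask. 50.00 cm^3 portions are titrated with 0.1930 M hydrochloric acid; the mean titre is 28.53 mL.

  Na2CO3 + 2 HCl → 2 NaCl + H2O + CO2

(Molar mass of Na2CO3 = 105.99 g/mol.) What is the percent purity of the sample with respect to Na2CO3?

73.47 %

n(HCl) per titration = 0.02853 × 0.1930 = 5.506 × 10^-3 mol
From the 1:2 ratio, n(Na2CO3) in each aliquot = 1/2 × 5.506 × 10^-3 = 2.753 × 10^-3 mol
n(Na2CO3) in the whole flask = 2.753 × 10^-3 × 500.0/50.00 = 0.02753 mol
mass of Na2CO3 = 0.02753 × 105.99 = 2.918 g
% Na2CO3 = 2.918 / 3.972 × 100 = 73.47 %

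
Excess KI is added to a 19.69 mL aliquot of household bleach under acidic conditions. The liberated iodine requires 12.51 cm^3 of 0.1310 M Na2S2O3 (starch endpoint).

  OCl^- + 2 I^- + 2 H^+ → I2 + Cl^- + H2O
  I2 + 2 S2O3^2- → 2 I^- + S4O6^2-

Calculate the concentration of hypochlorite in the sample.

0.04162 M

n(S2O3^2-) = 0.01251 × 0.1310 = 1.639 × 10^-3 mol
n(I2) = n(S2O3^2-)/2 = 8.194 × 10^-4 mol
n(OCl^-) in the aliquot = 8.194 × 10^-4 mol (1:1 ratio)
[OCl^-] = 8.194 × 10^-4 / 0.01969 = 0.04162 mol/L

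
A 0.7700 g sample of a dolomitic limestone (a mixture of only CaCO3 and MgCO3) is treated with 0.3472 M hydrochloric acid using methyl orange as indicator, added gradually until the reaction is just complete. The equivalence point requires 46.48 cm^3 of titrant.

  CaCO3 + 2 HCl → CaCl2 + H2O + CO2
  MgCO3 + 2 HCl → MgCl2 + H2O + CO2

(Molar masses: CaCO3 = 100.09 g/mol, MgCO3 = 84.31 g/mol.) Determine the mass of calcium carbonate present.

0.5690 g

n(HCl) = 0.04648 × 0.3472 = 0.01614 mol
Let x = n(CaCO3), y = n(MgCO3).
Titrant: 2x + 2y = 0.01614;  mass: 100.09x + 84.31y = 0.7700
Solving, x = 5.685 × 10^-3 mol, y = 2.384 × 10^-3 mol
mass of CaCO3 = 5.685 × 10^-3 × 100.09 = 0.5690 g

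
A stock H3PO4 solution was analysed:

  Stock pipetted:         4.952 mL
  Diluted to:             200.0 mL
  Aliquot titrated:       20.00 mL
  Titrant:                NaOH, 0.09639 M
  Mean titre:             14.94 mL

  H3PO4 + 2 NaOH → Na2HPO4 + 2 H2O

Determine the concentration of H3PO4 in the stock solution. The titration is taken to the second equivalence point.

1.454 M

n(NaOH) = 0.01494 × 0.09639 = 1.440 × 10^-3 mol
From the 1:2 ratio, n(H3PO4) in the aliquot = 1/2 × 1.440 × 10^-3 = 7.200 × 10^-4 mol
[H3PO4]_dilute = 7.200 × 10^-4 / 0.02000 = 0.03600 mol/L
Dilution factor = 200.0 / 4.952 = 40.39
[H3PO4]_stock = 0.03600 × 40.39 = 1.454 mol/L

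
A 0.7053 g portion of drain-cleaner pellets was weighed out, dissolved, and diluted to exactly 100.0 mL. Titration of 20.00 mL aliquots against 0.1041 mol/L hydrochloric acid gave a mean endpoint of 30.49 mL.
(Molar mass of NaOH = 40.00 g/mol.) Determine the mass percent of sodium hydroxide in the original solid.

90.00 %

NaOH + HCl → NaCl + H2O
n(HCl) per titration = 0.03049 × 0.1041 = 3.174 × 10^-3 mol
n(NaOH) in each aliquot = 3.174 × 10^-3 mol (1:1 ratio)
n(NaOH) in the whole flask = 3.174 × 10^-3 × 100.0/20.00 = 0.01587 mol
mass of NaOH = 0.01587 × 40.00 = 0.6348 g
% NaOH = 0.6348 / 0.7053 × 100 = 90.00 %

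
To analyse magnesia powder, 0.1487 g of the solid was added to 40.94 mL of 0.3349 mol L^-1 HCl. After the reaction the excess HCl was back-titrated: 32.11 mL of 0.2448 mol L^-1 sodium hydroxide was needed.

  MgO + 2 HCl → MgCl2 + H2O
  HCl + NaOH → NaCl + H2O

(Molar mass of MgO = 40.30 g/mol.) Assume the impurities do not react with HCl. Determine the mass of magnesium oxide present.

n(HCl) added = 0.04094 × 0.3349 = 0.01371 mol
n(NaOH) used in back-titration = 0.03211 × 0.2448 = 7.861 × 10^-3 mol
n(HCl) left over = 7.861 × 10^-3 mol (1:1 ratio)
n(HCl) consumed by analyte = 0.01371 − 7.861 × 10^-3 = 5.850 × 10^-3 mol
From the 1:2 ratio, n(MgO) = 1/2 × 5.850 × 10^-3 = 2.925 × 10^-3 mol
mass of MgO = 2.925 × 10^-3 × 40.30 = 0.1179 g

0.1179 g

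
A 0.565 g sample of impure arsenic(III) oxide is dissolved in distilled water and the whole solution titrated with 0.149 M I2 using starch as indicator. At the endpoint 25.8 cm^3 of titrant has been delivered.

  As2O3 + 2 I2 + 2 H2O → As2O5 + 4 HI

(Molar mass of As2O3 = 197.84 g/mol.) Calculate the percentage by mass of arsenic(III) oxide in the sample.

67.3 %

n(I2) = 0.0258 L × 0.149 mol/L = 3.84 × 10^-3 mol
From the 1:2 ratio, n(As2O3) = 1/2 × 3.84 × 10^-3 = 1.92 × 10^-3 mol
mass of As2O3 = 1.92 × 10^-3 × 197.84 g/mol = 0.380 g
% As2O3 = 0.380 / 0.565 × 100 = 67.3 %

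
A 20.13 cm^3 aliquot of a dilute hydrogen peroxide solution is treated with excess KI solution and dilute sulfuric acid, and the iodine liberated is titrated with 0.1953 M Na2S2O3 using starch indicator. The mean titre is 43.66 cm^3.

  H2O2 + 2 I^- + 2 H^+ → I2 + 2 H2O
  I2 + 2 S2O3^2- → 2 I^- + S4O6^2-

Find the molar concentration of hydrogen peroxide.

n(S2O3^2-) = 0.04366 × 0.1953 = 8.527 × 10^-3 mol
n(I2) = n(S2O3^2-)/2 = 4.263 × 10^-3 mol
n(H2O2) in the aliquot = 4.263 × 10^-3 mol (1:1 ratio)
[H2O2] = 4.263 × 10^-3 / 0.02013 = 0.2118 mol/L

0.2118 M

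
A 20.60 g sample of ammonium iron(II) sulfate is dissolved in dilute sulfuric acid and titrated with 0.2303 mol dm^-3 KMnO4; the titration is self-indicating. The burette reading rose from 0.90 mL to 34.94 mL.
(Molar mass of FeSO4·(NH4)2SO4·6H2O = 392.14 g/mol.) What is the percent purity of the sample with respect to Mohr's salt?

74.62 %

MnO4^- + 5 Fe^2+ + 8 H^+ → Mn^2+ + 5 Fe^3+ + 4 H2O
n(KMnO4) = 0.03404 L × 0.2303 mol/L = 7.839 × 10^-3 mol
From the 5:1 ratio, n(FeSO4·(NH4)2SO4·6H2O) = 5/1 × 7.839 × 10^-3 = 0.03920 mol
mass of FeSO4·(NH4)2SO4·6H2O = 0.03920 × 392.14 g/mol = 15.37 g
% FeSO4·(NH4)2SO4·6H2O = 15.37 / 20.60 × 100 = 74.62 %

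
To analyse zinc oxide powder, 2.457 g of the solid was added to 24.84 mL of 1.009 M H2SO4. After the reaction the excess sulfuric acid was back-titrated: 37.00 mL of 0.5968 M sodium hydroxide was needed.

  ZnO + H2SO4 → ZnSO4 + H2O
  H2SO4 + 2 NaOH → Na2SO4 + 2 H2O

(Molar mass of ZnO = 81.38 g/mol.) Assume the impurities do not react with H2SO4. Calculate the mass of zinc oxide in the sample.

1.141 g

n(H2SO4) added = 0.02484 × 1.009 = 0.02506 mol
n(NaOH) used in back-titration = 0.03700 × 0.5968 = 0.02208 mol
From the 1:2 ratio, n(H2SO4) left over = 1/2 × 0.02208 = 0.01104 mol
n(H2SO4) consumed by analyte = 0.02506 − 0.01104 = 0.01402 mol
n(ZnO) = 0.01402 mol (1:1 ratio)
mass of ZnO = 0.01402 × 81.38 = 1.141 g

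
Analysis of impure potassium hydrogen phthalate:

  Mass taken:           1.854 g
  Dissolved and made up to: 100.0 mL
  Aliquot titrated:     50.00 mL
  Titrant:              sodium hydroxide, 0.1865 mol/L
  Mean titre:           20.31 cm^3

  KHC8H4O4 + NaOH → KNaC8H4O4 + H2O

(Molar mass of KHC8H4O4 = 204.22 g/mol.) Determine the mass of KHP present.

n(NaOH) per titration = 0.02031 × 0.1865 = 3.788 × 10^-3 mol
n(KHC8H4O4) in each aliquot = 3.788 × 10^-3 mol (1:1 ratio)
n(KHC8H4O4) in the whole flask = 3.788 × 10^-3 × 100.0/50.00 = 7.576 × 10^-3 mol
mass of KHC8H4O4 = 7.576 × 10^-3 × 204.22 = 1.547 g

1.547 g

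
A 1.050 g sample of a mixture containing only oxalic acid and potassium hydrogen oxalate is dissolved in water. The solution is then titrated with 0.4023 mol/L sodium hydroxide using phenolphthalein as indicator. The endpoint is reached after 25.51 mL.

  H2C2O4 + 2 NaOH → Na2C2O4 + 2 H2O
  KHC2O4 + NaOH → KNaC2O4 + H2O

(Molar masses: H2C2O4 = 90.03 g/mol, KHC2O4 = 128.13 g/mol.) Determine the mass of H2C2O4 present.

n(NaOH) = 0.02551 × 0.4023 = 0.01026 mol
Let x = n(H2C2O4), y = n(KHC2O4).
Titrant: 2x + 1y = 0.01026;  mass: 90.03x + 128.13y = 1.050
Solving, x = 1.594 × 10^-3 mol, y = 7.075 × 10^-3 mol
mass of H2C2O4 = 1.594 × 10^-3 × 90.03 = 0.1435 g

0.1435 g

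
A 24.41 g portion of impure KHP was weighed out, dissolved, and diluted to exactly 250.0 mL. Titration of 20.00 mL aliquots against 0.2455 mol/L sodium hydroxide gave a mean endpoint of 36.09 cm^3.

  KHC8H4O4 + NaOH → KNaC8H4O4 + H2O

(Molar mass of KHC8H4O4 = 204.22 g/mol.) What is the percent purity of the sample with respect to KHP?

n(NaOH) per titration = 0.03609 × 0.2455 = 8.860 × 10^-3 mol
n(KHC8H4O4) in each aliquot = 8.860 × 10^-3 mol (1:1 ratio)
n(KHC8H4O4) in the whole flask = 8.860 × 10^-3 × 250.0/20.00 = 0.1108 mol
mass of KHC8H4O4 = 0.1108 × 204.22 = 22.62 g
% KHC8H4O4 = 22.62 / 24.41 × 100 = 92.66 %

92.66 %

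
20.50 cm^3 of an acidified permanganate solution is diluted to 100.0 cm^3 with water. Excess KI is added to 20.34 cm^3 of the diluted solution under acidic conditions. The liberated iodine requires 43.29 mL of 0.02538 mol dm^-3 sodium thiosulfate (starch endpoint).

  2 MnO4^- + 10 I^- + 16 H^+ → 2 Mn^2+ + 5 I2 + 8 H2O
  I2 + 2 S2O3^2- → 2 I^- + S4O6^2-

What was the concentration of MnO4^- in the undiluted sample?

0.05270 mol/L

n(S2O3^2-) = 0.04329 × 0.02538 = 1.099 × 10^-3 mol
n(I2) = n(S2O3^2-)/2 = 5.494 × 10^-4 mol
From the 2:5 ratio, n(MnO4^-) in the aliquot = 2/5 × 5.494 × 10^-4 = 2.197 × 10^-4 mol
[MnO4^-]_dilute = 2.197 × 10^-4 / 0.02034 = 0.01080 mol/L
[MnO4^-]_original = 0.01080 × 100.0/20.50 = 0.05270 mol/L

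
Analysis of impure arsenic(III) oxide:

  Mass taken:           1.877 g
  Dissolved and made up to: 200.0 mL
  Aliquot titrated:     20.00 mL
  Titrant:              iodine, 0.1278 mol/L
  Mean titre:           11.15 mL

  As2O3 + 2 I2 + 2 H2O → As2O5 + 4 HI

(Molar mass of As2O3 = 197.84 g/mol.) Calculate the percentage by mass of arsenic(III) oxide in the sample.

n(I2) per titration = 0.01115 × 0.1278 = 1.425 × 10^-3 mol
From the 1:2 ratio, n(As2O3) in each aliquot = 1/2 × 1.425 × 10^-3 = 7.125 × 10^-4 mol
n(As2O3) in the whole flask = 7.125 × 10^-4 × 200.0/20.00 = 7.125 × 10^-3 mol
mass of As2O3 = 7.125 × 10^-3 × 197.84 = 1.410 g
% As2O3 = 1.410 / 1.877 × 100 = 75.10 %

75.10 %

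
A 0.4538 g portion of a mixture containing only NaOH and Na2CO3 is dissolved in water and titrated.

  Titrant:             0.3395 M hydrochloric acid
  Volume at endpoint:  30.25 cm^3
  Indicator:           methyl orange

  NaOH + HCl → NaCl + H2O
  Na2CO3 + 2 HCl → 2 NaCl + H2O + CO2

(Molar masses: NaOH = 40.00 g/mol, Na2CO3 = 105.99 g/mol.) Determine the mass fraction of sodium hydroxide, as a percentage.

61.35 %

n(HCl) = 0.03025 × 0.3395 = 0.01027 mol
Let x = n(NaOH), y = n(Na2CO3).
Titrant: 1x + 2y = 0.01027;  mass: 40.00x + 105.99y = 0.4538
Solving, x = 6.961 × 10^-3 mol, y = 1.655 × 10^-3 mol
mass of NaOH = 6.961 × 10^-3 × 40.00 = 0.2784 g
% NaOH = 0.2784 / 0.4538 × 100 = 61.35 %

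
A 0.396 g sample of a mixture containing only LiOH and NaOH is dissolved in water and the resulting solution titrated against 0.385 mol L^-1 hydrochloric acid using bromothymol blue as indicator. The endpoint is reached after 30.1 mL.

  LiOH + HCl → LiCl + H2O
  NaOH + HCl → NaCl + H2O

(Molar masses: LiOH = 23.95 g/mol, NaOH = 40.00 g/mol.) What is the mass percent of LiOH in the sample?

n(HCl) = 0.0301 × 0.385 = 0.0116 mol
Let x = n(LiOH), y = n(NaOH).
Titrant: 1x + 1y = 0.0116;  mass: 23.95x + 40.00y = 0.396
Solving, x = 4.21 × 10^-3 mol, y = 7.38 × 10^-3 mol
mass of LiOH = 4.21 × 10^-3 × 23.95 = 0.101 g
% LiOH = 0.101 / 0.396 × 100 = 25.5 %

25.5 %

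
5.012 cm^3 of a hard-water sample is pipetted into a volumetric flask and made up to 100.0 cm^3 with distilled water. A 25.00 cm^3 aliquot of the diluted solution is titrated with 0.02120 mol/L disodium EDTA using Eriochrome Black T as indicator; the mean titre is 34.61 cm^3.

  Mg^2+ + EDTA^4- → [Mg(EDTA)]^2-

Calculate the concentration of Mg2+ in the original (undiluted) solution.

0.5856 mol/L

n(EDTA) = 0.03461 × 0.02120 = 7.337 × 10^-4 mol
n(Mg2+) in the aliquot = 7.337 × 10^-4 mol (1:1 ratio)
[Mg2+]_dilute = 7.337 × 10^-4 / 0.02500 = 0.02935 mol/L
Dilution factor = 100.0 / 5.012 = 19.95
[Mg2+]_stock = 0.02935 × 19.95 = 0.5856 mol/L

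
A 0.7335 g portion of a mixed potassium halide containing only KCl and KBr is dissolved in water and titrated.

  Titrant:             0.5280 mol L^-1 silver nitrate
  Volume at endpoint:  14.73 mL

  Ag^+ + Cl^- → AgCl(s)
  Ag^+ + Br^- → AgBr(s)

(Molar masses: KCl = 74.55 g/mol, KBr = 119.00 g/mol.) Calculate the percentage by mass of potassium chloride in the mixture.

43.90 %

n(AgNO3) = 0.01473 × 0.5280 = 7.777 × 10^-3 mol
Let x = n(KCl), y = n(KBr).
Titrant: 1x + 1y = 7.777 × 10^-3;  mass: 74.55x + 119.00y = 0.7335
Solving, x = 4.320 × 10^-3 mol, y = 3.458 × 10^-3 mol
mass of KCl = 4.320 × 10^-3 × 74.55 = 0.3220 g
% KCl = 0.3220 / 0.7335 × 100 = 43.90 %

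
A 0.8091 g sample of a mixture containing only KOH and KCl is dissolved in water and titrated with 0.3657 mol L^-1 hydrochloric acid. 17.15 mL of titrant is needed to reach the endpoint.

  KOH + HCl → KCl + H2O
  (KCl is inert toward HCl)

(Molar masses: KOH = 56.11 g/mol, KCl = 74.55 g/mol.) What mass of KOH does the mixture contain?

0.3519 g

n(HCl) = 0.01715 × 0.3657 = 6.272 × 10^-3 mol
Let x = n(KOH), y = n(KCl).
Titrant: 1x = 6.272 × 10^-3;  mass: 56.11x + 74.55y = 0.8091
Solving, x = 6.272 × 10^-3 mol, y = 6.133 × 10^-3 mol
mass of KOH = 6.272 × 10^-3 × 56.11 = 0.3519 g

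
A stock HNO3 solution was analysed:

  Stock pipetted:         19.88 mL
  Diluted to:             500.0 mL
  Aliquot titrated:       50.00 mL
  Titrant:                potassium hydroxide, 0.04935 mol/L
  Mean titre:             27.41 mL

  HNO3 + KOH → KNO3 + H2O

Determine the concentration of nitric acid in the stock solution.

n(KOH) = 0.02741 × 0.04935 = 1.353 × 10^-3 mol
n(HNO3) in the aliquot = 1.353 × 10^-3 mol (1:1 ratio)
[HNO3]_dilute = 1.353 × 10^-3 / 0.05000 = 0.02705 mol/L
Dilution factor = 500.0 / 19.88 = 25.15
[HNO3]_stock = 0.02705 × 25.15 = 0.6804 mol/L

0.6804 mol/L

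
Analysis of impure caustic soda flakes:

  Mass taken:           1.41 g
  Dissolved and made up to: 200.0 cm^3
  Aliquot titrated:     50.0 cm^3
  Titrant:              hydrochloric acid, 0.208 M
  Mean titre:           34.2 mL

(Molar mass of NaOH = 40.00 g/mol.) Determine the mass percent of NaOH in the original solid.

NaOH + HCl → NaCl + H2O
n(HCl) per titration = 0.0342 × 0.208 = 7.11 × 10^-3 mol
n(NaOH) in each aliquot = 7.11 × 10^-3 mol (1:1 ratio)
n(NaOH) in the whole flask = 7.11 × 10^-3 × 200.0/50.0 = 0.0285 mol
mass of NaOH = 0.0285 × 40.00 = 1.14 g
% NaOH = 1.14 / 1.41 × 100 = 80.7 %

80.7 %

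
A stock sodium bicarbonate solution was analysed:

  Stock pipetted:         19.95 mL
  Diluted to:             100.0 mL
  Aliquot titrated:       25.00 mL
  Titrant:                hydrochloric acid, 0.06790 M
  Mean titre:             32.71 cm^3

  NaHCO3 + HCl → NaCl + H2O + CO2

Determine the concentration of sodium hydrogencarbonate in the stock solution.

0.4453 M

n(HCl) = 0.03271 × 0.06790 = 2.221 × 10^-3 mol
n(NaHCO3) in the aliquot = 2.221 × 10^-3 mol (1:1 ratio)
[NaHCO3]_dilute = 2.221 × 10^-3 / 0.02500 = 0.08884 mol/L
Dilution factor = 100.0 / 19.95 = 5.013
[NaHCO3]_stock = 0.08884 × 5.013 = 0.4453 mol/L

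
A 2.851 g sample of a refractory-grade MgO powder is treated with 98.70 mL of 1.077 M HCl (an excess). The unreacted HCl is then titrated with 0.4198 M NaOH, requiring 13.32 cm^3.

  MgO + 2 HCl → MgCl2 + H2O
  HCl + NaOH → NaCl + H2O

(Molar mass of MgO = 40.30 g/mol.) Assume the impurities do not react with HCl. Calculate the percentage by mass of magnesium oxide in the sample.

71.18 %

n(HCl) added = 0.09870 × 1.077 = 0.1063 mol
n(NaOH) used in back-titration = 0.01332 × 0.4198 = 5.592 × 10^-3 mol
n(HCl) left over = 5.592 × 10^-3 mol (1:1 ratio)
n(HCl) consumed by analyte = 0.1063 − 5.592 × 10^-3 = 0.1007 mol
From the 1:2 ratio, n(MgO) = 1/2 × 0.1007 = 0.05035 mol
mass of MgO = 0.05035 × 40.30 = 2.029 g
% MgO = 2.029 / 2.851 × 100 = 71.18 %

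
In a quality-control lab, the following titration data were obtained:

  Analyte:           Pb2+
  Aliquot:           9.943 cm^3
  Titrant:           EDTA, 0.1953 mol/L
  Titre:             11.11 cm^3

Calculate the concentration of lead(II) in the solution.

Pb^2+ + EDTA^4- → [Pb(EDTA)]^2-
n(EDTA) = 0.01111 L × 0.1953 mol/L = 2.170 × 10^-3 mol
n(Pb2+) = 2.170 × 10^-3 mol (1:1 mole ratio)
[Pb2+] = 2.170 × 10^-3 mol / 0.009943 L = 0.2182 mol/L

0.2182 mol/L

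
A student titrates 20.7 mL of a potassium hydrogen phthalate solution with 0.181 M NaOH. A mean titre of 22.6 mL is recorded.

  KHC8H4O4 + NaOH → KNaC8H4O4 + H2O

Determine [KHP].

0.198 M

n(NaOH) = 0.0226 L × 0.181 mol/L = 4.09 × 10^-3 mol
n(KHC8H4O4) = 4.09 × 10^-3 mol (1:1 mole ratio)
[KHC8H4O4] = 4.09 × 10^-3 mol / 0.0207 L = 0.198 mol/L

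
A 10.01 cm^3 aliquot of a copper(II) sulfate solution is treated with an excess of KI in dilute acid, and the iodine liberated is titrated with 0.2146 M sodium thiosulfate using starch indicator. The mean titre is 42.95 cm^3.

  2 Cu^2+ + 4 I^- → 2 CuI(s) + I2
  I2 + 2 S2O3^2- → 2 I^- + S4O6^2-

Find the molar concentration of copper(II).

0.9208 M

n(S2O3^2-) = 0.04295 × 0.2146 = 9.217 × 10^-3 mol
n(I2) = n(S2O3^2-)/2 = 4.609 × 10^-3 mol
From the 2:1 ratio, n(Cu2+) in the aliquot = 2/1 × 4.609 × 10^-3 = 9.217 × 10^-3 mol
[Cu2+] = 9.217 × 10^-3 / 0.01001 = 0.9208 mol/L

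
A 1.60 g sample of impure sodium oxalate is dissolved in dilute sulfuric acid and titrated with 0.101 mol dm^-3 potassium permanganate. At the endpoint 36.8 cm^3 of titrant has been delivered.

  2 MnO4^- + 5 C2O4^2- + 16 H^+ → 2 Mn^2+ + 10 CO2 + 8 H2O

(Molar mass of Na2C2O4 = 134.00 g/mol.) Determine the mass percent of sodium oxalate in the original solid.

n(KMnO4) = 0.0368 L × 0.101 mol/L = 3.72 × 10^-3 mol
From the 5:2 ratio, n(Na2C2O4) = 5/2 × 3.72 × 10^-3 = 9.29 × 10^-3 mol
mass of Na2C2O4 = 9.29 × 10^-3 × 134.00 g/mol = 1.25 g
% Na2C2O4 = 1.25 / 1.60 × 100 = 77.8 %

77.8 %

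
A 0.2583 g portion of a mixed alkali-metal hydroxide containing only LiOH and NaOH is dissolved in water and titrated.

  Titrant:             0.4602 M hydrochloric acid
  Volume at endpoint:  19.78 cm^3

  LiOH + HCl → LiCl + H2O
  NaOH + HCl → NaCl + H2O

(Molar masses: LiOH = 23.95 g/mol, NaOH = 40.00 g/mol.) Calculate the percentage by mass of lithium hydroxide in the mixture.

n(HCl) = 0.01978 × 0.4602 = 9.103 × 10^-3 mol
Let x = n(LiOH), y = n(NaOH).
Titrant: 1x + 1y = 9.103 × 10^-3;  mass: 23.95x + 40.00y = 0.2583
Solving, x = 6.593 × 10^-3 mol, y = 2.510 × 10^-3 mol
mass of LiOH = 6.593 × 10^-3 × 23.95 = 0.1579 g
% LiOH = 0.1579 / 0.2583 × 100 = 61.13 %

61.13 %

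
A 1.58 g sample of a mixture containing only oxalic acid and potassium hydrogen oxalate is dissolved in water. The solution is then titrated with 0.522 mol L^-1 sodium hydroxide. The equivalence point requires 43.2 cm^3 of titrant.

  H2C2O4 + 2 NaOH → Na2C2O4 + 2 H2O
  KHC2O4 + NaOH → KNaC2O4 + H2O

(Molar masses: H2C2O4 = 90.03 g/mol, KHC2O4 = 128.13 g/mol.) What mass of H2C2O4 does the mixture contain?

n(NaOH) = 0.0432 × 0.522 = 0.0226 mol
Let x = n(H2C2O4), y = n(KHC2O4).
Titrant: 2x + 1y = 0.0226;  mass: 90.03x + 128.13y = 1.58
Solving, x = 7.88 × 10^-3 mol, y = 6.80 × 10^-3 mol
mass of H2C2O4 = 7.88 × 10^-3 × 90.03 = 0.709 g

0.709 g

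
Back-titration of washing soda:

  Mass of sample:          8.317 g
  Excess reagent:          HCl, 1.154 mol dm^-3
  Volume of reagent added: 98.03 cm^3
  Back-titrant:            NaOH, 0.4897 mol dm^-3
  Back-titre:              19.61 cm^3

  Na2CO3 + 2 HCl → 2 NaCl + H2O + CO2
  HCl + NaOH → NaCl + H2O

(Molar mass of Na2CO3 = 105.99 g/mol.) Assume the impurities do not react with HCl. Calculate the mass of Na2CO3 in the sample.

n(HCl) added = 0.09803 × 1.154 = 0.1131 mol
n(NaOH) used in back-titration = 0.01961 × 0.4897 = 9.603 × 10^-3 mol
n(HCl) left over = 9.603 × 10^-3 mol (1:1 ratio)
n(HCl) consumed by analyte = 0.1131 − 9.603 × 10^-3 = 0.1035 mol
From the 1:2 ratio, n(Na2CO3) = 1/2 × 0.1035 = 0.05176 mol
mass of Na2CO3 = 0.05176 × 105.99 = 5.486 g

5.486 g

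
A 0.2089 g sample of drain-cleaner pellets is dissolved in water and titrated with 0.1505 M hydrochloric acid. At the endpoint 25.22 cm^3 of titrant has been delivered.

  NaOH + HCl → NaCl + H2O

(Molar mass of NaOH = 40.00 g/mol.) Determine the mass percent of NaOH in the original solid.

72.68 %

n(HCl) = 0.02522 L × 0.1505 mol/L = 3.796 × 10^-3 mol
n(NaOH) = 3.796 × 10^-3 mol (1:1 ratio)
mass of NaOH = 3.796 × 10^-3 × 40.00 g/mol = 0.1518 g
% NaOH = 0.1518 / 0.2089 × 100 = 72.68 %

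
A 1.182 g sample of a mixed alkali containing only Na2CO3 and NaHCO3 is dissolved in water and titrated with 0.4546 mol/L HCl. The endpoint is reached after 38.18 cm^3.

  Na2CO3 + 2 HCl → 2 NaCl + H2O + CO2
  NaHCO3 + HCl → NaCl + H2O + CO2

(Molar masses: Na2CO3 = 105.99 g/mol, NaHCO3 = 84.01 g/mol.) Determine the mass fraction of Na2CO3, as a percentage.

n(HCl) = 0.03818 × 0.4546 = 0.01736 mol
Let x = n(Na2CO3), y = n(NaHCO3).
Titrant: 2x + 1y = 0.01736;  mass: 105.99x + 84.01y = 1.182
Solving, x = 4.452 × 10^-3 mol, y = 8.454 × 10^-3 mol
mass of Na2CO3 = 4.452 × 10^-3 × 105.99 = 0.4718 g
% Na2CO3 = 0.4718 / 1.182 × 100 = 39.92 %

39.92 %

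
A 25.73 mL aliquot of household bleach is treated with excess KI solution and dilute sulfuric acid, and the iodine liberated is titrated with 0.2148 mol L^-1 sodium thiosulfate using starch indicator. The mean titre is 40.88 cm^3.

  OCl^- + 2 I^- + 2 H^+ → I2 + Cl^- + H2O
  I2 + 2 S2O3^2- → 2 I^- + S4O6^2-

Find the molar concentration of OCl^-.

0.1706 mol/L

n(S2O3^2-) = 0.04088 × 0.2148 = 8.781 × 10^-3 mol
n(I2) = n(S2O3^2-)/2 = 4.391 × 10^-3 mol
n(OCl^-) in the aliquot = 4.391 × 10^-3 mol (1:1 ratio)
[OCl^-] = 4.391 × 10^-3 / 0.02573 = 0.1706 mol/L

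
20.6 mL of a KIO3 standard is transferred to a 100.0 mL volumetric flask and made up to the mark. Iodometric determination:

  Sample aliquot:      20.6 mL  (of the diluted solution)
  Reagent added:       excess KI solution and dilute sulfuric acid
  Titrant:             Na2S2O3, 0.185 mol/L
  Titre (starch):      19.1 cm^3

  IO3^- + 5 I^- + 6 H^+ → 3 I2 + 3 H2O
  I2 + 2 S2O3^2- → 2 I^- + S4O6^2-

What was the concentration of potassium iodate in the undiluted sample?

n(S2O3^2-) = 0.0191 × 0.185 = 3.53 × 10^-3 mol
n(I2) = n(S2O3^2-)/2 = 1.77 × 10^-3 mol
From the 1:3 ratio, n(IO3^-) in the aliquot = 1/3 × 1.77 × 10^-3 = 5.89 × 10^-4 mol
[IO3^-]_dilute = 5.89 × 10^-4 / 0.0206 = 0.0286 mol/L
[IO3^-]_original = 0.0286 × 100.0/20.6 = 0.139 mol/L

0.139 mol/L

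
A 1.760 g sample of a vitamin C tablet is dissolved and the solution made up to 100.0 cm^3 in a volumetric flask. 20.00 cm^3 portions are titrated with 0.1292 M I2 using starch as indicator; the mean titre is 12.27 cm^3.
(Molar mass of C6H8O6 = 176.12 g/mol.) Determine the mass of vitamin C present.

C6H8O6 + I2 → C6H6O6 + 2 HI
n(I2) per titration = 0.01227 × 0.1292 = 1.585 × 10^-3 mol
n(C6H8O6) in each aliquot = 1.585 × 10^-3 mol (1:1 ratio)
n(C6H8O6) in the whole flask = 1.585 × 10^-3 × 100.0/20.00 = 7.926 × 10^-3 mol
mass of C6H8O6 = 7.926 × 10^-3 × 176.12 = 1.396 g

1.396 g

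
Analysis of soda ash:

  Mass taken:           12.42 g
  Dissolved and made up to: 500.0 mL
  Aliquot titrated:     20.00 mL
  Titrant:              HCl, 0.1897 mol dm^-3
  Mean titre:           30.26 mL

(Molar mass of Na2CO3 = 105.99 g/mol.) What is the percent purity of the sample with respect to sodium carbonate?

Na2CO3 + 2 HCl → 2 NaCl + H2O + CO2
n(HCl) per titration = 0.03026 × 0.1897 = 5.740 × 10^-3 mol
From the 1:2 ratio, n(Na2CO3) in each aliquot = 1/2 × 5.740 × 10^-3 = 2.870 × 10^-3 mol
n(Na2CO3) in the whole flask = 2.870 × 10^-3 × 500.0/20.00 = 0.07175 mol
mass of Na2CO3 = 0.07175 × 105.99 = 7.605 g
% Na2CO3 = 7.605 / 12.42 × 100 = 61.23 %

61.23 %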